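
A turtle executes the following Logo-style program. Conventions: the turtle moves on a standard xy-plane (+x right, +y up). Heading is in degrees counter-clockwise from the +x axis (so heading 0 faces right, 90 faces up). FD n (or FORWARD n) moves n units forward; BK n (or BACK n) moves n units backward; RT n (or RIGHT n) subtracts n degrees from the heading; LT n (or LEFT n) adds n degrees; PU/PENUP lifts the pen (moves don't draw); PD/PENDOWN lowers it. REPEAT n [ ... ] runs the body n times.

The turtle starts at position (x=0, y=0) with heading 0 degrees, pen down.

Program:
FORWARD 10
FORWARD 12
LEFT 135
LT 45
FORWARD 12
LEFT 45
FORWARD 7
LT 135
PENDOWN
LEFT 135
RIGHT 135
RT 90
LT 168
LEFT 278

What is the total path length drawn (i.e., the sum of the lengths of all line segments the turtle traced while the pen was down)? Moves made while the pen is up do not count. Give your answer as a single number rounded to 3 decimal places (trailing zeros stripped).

Executing turtle program step by step:
Start: pos=(0,0), heading=0, pen down
FD 10: (0,0) -> (10,0) [heading=0, draw]
FD 12: (10,0) -> (22,0) [heading=0, draw]
LT 135: heading 0 -> 135
LT 45: heading 135 -> 180
FD 12: (22,0) -> (10,0) [heading=180, draw]
LT 45: heading 180 -> 225
FD 7: (10,0) -> (5.05,-4.95) [heading=225, draw]
LT 135: heading 225 -> 0
PD: pen down
LT 135: heading 0 -> 135
RT 135: heading 135 -> 0
RT 90: heading 0 -> 270
LT 168: heading 270 -> 78
LT 278: heading 78 -> 356
Final: pos=(5.05,-4.95), heading=356, 4 segment(s) drawn

Segment lengths:
  seg 1: (0,0) -> (10,0), length = 10
  seg 2: (10,0) -> (22,0), length = 12
  seg 3: (22,0) -> (10,0), length = 12
  seg 4: (10,0) -> (5.05,-4.95), length = 7
Total = 41

Answer: 41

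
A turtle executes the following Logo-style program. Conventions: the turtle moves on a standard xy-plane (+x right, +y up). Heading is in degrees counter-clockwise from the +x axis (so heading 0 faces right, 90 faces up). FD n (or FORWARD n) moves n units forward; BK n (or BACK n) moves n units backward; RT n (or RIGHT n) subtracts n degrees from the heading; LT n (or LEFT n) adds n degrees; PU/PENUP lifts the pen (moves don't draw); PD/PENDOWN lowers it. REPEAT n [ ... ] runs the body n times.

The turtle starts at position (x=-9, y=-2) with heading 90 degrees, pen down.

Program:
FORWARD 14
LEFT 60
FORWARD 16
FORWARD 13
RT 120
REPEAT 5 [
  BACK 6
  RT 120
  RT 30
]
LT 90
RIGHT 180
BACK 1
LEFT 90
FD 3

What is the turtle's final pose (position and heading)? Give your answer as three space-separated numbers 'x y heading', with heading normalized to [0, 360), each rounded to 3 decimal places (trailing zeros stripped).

Executing turtle program step by step:
Start: pos=(-9,-2), heading=90, pen down
FD 14: (-9,-2) -> (-9,12) [heading=90, draw]
LT 60: heading 90 -> 150
FD 16: (-9,12) -> (-22.856,20) [heading=150, draw]
FD 13: (-22.856,20) -> (-34.115,26.5) [heading=150, draw]
RT 120: heading 150 -> 30
REPEAT 5 [
  -- iteration 1/5 --
  BK 6: (-34.115,26.5) -> (-39.311,23.5) [heading=30, draw]
  RT 120: heading 30 -> 270
  RT 30: heading 270 -> 240
  -- iteration 2/5 --
  BK 6: (-39.311,23.5) -> (-36.311,28.696) [heading=240, draw]
  RT 120: heading 240 -> 120
  RT 30: heading 120 -> 90
  -- iteration 3/5 --
  BK 6: (-36.311,28.696) -> (-36.311,22.696) [heading=90, draw]
  RT 120: heading 90 -> 330
  RT 30: heading 330 -> 300
  -- iteration 4/5 --
  BK 6: (-36.311,22.696) -> (-39.311,27.892) [heading=300, draw]
  RT 120: heading 300 -> 180
  RT 30: heading 180 -> 150
  -- iteration 5/5 --
  BK 6: (-39.311,27.892) -> (-34.115,24.892) [heading=150, draw]
  RT 120: heading 150 -> 30
  RT 30: heading 30 -> 0
]
LT 90: heading 0 -> 90
RT 180: heading 90 -> 270
BK 1: (-34.115,24.892) -> (-34.115,25.892) [heading=270, draw]
LT 90: heading 270 -> 0
FD 3: (-34.115,25.892) -> (-31.115,25.892) [heading=0, draw]
Final: pos=(-31.115,25.892), heading=0, 10 segment(s) drawn

Answer: -31.115 25.892 0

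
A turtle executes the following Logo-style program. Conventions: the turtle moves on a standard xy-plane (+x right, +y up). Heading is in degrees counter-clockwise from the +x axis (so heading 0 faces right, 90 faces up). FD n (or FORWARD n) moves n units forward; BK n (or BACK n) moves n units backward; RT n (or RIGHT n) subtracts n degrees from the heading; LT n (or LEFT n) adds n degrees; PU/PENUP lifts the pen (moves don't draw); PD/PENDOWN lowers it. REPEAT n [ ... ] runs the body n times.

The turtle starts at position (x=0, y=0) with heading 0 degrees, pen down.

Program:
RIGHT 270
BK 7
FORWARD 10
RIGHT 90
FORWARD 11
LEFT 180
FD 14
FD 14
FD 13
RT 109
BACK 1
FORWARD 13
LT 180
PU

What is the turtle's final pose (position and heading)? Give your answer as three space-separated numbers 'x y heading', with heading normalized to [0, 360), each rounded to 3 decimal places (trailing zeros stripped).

Executing turtle program step by step:
Start: pos=(0,0), heading=0, pen down
RT 270: heading 0 -> 90
BK 7: (0,0) -> (0,-7) [heading=90, draw]
FD 10: (0,-7) -> (0,3) [heading=90, draw]
RT 90: heading 90 -> 0
FD 11: (0,3) -> (11,3) [heading=0, draw]
LT 180: heading 0 -> 180
FD 14: (11,3) -> (-3,3) [heading=180, draw]
FD 14: (-3,3) -> (-17,3) [heading=180, draw]
FD 13: (-17,3) -> (-30,3) [heading=180, draw]
RT 109: heading 180 -> 71
BK 1: (-30,3) -> (-30.326,2.054) [heading=71, draw]
FD 13: (-30.326,2.054) -> (-26.093,14.346) [heading=71, draw]
LT 180: heading 71 -> 251
PU: pen up
Final: pos=(-26.093,14.346), heading=251, 8 segment(s) drawn

Answer: -26.093 14.346 251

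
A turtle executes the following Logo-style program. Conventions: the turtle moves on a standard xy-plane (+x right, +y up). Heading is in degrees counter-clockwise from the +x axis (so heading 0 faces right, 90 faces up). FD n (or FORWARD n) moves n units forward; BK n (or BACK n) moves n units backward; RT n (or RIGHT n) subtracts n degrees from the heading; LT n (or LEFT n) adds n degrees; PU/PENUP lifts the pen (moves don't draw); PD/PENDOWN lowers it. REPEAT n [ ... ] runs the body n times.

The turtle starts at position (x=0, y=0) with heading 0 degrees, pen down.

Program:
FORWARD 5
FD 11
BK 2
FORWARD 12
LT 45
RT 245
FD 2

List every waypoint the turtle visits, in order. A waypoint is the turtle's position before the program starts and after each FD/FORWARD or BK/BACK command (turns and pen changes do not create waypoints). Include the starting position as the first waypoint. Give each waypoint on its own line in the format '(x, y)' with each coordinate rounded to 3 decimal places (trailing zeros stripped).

Executing turtle program step by step:
Start: pos=(0,0), heading=0, pen down
FD 5: (0,0) -> (5,0) [heading=0, draw]
FD 11: (5,0) -> (16,0) [heading=0, draw]
BK 2: (16,0) -> (14,0) [heading=0, draw]
FD 12: (14,0) -> (26,0) [heading=0, draw]
LT 45: heading 0 -> 45
RT 245: heading 45 -> 160
FD 2: (26,0) -> (24.121,0.684) [heading=160, draw]
Final: pos=(24.121,0.684), heading=160, 5 segment(s) drawn
Waypoints (6 total):
(0, 0)
(5, 0)
(16, 0)
(14, 0)
(26, 0)
(24.121, 0.684)

Answer: (0, 0)
(5, 0)
(16, 0)
(14, 0)
(26, 0)
(24.121, 0.684)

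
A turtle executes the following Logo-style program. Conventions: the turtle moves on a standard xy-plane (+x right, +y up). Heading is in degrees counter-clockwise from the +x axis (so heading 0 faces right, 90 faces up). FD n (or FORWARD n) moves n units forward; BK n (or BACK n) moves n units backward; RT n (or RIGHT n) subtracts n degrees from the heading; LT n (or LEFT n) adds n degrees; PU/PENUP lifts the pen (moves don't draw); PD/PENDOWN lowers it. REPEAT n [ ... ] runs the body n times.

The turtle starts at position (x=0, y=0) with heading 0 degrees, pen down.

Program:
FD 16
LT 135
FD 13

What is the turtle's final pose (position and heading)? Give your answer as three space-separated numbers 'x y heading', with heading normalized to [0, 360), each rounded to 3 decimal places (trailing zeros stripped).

Answer: 6.808 9.192 135

Derivation:
Executing turtle program step by step:
Start: pos=(0,0), heading=0, pen down
FD 16: (0,0) -> (16,0) [heading=0, draw]
LT 135: heading 0 -> 135
FD 13: (16,0) -> (6.808,9.192) [heading=135, draw]
Final: pos=(6.808,9.192), heading=135, 2 segment(s) drawn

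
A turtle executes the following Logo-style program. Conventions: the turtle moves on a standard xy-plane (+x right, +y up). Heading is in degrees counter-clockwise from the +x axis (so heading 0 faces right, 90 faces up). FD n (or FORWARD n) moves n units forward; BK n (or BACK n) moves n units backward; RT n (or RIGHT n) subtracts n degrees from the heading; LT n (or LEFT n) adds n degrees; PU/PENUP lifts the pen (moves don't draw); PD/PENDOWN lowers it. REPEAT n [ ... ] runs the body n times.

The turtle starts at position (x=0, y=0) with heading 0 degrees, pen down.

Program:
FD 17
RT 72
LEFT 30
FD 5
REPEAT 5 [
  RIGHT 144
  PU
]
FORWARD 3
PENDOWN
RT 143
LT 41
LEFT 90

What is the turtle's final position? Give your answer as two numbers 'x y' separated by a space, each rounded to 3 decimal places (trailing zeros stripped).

Executing turtle program step by step:
Start: pos=(0,0), heading=0, pen down
FD 17: (0,0) -> (17,0) [heading=0, draw]
RT 72: heading 0 -> 288
LT 30: heading 288 -> 318
FD 5: (17,0) -> (20.716,-3.346) [heading=318, draw]
REPEAT 5 [
  -- iteration 1/5 --
  RT 144: heading 318 -> 174
  PU: pen up
  -- iteration 2/5 --
  RT 144: heading 174 -> 30
  PU: pen up
  -- iteration 3/5 --
  RT 144: heading 30 -> 246
  PU: pen up
  -- iteration 4/5 --
  RT 144: heading 246 -> 102
  PU: pen up
  -- iteration 5/5 --
  RT 144: heading 102 -> 318
  PU: pen up
]
FD 3: (20.716,-3.346) -> (22.945,-5.353) [heading=318, move]
PD: pen down
RT 143: heading 318 -> 175
LT 41: heading 175 -> 216
LT 90: heading 216 -> 306
Final: pos=(22.945,-5.353), heading=306, 2 segment(s) drawn

Answer: 22.945 -5.353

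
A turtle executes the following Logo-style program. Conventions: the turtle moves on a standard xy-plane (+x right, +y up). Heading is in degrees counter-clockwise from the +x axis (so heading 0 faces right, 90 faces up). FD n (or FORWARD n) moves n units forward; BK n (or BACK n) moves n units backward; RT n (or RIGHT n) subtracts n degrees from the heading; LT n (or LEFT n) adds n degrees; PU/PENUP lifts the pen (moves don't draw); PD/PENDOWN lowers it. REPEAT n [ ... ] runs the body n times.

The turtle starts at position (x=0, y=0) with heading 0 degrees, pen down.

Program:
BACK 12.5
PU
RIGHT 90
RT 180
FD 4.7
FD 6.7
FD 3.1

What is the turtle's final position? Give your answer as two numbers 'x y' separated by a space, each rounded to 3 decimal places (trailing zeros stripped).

Executing turtle program step by step:
Start: pos=(0,0), heading=0, pen down
BK 12.5: (0,0) -> (-12.5,0) [heading=0, draw]
PU: pen up
RT 90: heading 0 -> 270
RT 180: heading 270 -> 90
FD 4.7: (-12.5,0) -> (-12.5,4.7) [heading=90, move]
FD 6.7: (-12.5,4.7) -> (-12.5,11.4) [heading=90, move]
FD 3.1: (-12.5,11.4) -> (-12.5,14.5) [heading=90, move]
Final: pos=(-12.5,14.5), heading=90, 1 segment(s) drawn

Answer: -12.5 14.5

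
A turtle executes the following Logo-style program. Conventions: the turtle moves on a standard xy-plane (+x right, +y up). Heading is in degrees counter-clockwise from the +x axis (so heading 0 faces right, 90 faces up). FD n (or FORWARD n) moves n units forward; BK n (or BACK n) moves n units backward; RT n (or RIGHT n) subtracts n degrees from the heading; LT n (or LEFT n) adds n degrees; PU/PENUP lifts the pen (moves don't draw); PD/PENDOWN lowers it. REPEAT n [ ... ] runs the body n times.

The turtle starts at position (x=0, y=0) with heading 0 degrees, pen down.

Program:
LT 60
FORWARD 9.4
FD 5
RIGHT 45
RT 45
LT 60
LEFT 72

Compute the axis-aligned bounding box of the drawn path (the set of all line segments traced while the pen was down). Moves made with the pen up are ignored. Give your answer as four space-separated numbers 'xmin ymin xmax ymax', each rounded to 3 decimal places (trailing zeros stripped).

Answer: 0 0 7.2 12.471

Derivation:
Executing turtle program step by step:
Start: pos=(0,0), heading=0, pen down
LT 60: heading 0 -> 60
FD 9.4: (0,0) -> (4.7,8.141) [heading=60, draw]
FD 5: (4.7,8.141) -> (7.2,12.471) [heading=60, draw]
RT 45: heading 60 -> 15
RT 45: heading 15 -> 330
LT 60: heading 330 -> 30
LT 72: heading 30 -> 102
Final: pos=(7.2,12.471), heading=102, 2 segment(s) drawn

Segment endpoints: x in {0, 4.7, 7.2}, y in {0, 8.141, 12.471}
xmin=0, ymin=0, xmax=7.2, ymax=12.471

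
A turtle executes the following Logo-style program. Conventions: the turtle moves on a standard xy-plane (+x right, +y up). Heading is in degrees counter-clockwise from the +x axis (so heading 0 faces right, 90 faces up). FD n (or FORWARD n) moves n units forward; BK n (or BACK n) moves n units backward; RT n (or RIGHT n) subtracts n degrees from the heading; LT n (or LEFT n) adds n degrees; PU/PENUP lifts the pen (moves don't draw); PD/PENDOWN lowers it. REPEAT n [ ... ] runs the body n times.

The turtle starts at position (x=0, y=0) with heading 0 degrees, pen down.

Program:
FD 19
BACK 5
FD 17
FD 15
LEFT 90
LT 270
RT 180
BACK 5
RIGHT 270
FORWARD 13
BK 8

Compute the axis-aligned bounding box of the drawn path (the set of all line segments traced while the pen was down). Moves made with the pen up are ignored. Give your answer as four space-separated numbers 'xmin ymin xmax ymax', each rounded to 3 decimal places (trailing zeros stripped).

Answer: 0 -13 51 0

Derivation:
Executing turtle program step by step:
Start: pos=(0,0), heading=0, pen down
FD 19: (0,0) -> (19,0) [heading=0, draw]
BK 5: (19,0) -> (14,0) [heading=0, draw]
FD 17: (14,0) -> (31,0) [heading=0, draw]
FD 15: (31,0) -> (46,0) [heading=0, draw]
LT 90: heading 0 -> 90
LT 270: heading 90 -> 0
RT 180: heading 0 -> 180
BK 5: (46,0) -> (51,0) [heading=180, draw]
RT 270: heading 180 -> 270
FD 13: (51,0) -> (51,-13) [heading=270, draw]
BK 8: (51,-13) -> (51,-5) [heading=270, draw]
Final: pos=(51,-5), heading=270, 7 segment(s) drawn

Segment endpoints: x in {0, 14, 19, 31, 46, 51}, y in {-13, -5, 0, 0}
xmin=0, ymin=-13, xmax=51, ymax=0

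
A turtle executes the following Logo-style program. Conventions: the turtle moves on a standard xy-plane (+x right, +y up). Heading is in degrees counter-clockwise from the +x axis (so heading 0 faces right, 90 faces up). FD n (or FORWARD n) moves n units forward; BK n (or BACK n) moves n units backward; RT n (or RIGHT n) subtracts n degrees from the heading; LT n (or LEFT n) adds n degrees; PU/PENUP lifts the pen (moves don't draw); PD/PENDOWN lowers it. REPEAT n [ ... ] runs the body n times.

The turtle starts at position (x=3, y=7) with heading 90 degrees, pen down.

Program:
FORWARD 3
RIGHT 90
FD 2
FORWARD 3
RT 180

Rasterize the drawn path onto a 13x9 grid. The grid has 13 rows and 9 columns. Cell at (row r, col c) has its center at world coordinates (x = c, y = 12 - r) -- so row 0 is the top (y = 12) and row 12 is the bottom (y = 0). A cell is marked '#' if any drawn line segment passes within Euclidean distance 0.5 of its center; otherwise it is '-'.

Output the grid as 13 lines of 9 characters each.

Answer: ---------
---------
---######
---#-----
---#-----
---#-----
---------
---------
---------
---------
---------
---------
---------

Derivation:
Segment 0: (3,7) -> (3,10)
Segment 1: (3,10) -> (5,10)
Segment 2: (5,10) -> (8,10)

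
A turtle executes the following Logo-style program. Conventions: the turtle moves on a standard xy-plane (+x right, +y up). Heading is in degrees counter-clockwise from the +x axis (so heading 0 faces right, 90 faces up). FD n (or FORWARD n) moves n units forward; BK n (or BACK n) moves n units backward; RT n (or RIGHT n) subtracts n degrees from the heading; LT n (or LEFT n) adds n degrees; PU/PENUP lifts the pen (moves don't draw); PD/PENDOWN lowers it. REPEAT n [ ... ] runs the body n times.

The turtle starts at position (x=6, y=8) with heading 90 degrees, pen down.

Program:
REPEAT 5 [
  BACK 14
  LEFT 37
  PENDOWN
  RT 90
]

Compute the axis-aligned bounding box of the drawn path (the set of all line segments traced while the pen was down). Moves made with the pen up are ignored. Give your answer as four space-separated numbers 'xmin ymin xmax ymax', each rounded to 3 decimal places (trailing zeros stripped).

Answer: -23.656 -14.425 6 14.376

Derivation:
Executing turtle program step by step:
Start: pos=(6,8), heading=90, pen down
REPEAT 5 [
  -- iteration 1/5 --
  BK 14: (6,8) -> (6,-6) [heading=90, draw]
  LT 37: heading 90 -> 127
  PD: pen down
  RT 90: heading 127 -> 37
  -- iteration 2/5 --
  BK 14: (6,-6) -> (-5.181,-14.425) [heading=37, draw]
  LT 37: heading 37 -> 74
  PD: pen down
  RT 90: heading 74 -> 344
  -- iteration 3/5 --
  BK 14: (-5.181,-14.425) -> (-18.639,-10.566) [heading=344, draw]
  LT 37: heading 344 -> 21
  PD: pen down
  RT 90: heading 21 -> 291
  -- iteration 4/5 --
  BK 14: (-18.639,-10.566) -> (-23.656,2.504) [heading=291, draw]
  LT 37: heading 291 -> 328
  PD: pen down
  RT 90: heading 328 -> 238
  -- iteration 5/5 --
  BK 14: (-23.656,2.504) -> (-16.237,14.376) [heading=238, draw]
  LT 37: heading 238 -> 275
  PD: pen down
  RT 90: heading 275 -> 185
]
Final: pos=(-16.237,14.376), heading=185, 5 segment(s) drawn

Segment endpoints: x in {-23.656, -18.639, -16.237, -5.181, 6, 6}, y in {-14.425, -10.566, -6, 2.504, 8, 14.376}
xmin=-23.656, ymin=-14.425, xmax=6, ymax=14.376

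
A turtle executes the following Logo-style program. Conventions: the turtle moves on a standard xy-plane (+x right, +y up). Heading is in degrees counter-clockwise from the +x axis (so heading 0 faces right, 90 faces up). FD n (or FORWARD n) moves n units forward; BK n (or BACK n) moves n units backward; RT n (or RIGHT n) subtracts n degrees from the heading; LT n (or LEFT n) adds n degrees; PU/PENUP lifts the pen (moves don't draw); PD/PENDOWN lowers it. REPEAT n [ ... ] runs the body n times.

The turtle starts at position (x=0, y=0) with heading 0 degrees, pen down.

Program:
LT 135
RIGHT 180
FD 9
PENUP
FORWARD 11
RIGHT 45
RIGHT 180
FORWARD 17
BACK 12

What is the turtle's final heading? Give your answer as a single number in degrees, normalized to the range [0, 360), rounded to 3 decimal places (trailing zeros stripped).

Executing turtle program step by step:
Start: pos=(0,0), heading=0, pen down
LT 135: heading 0 -> 135
RT 180: heading 135 -> 315
FD 9: (0,0) -> (6.364,-6.364) [heading=315, draw]
PU: pen up
FD 11: (6.364,-6.364) -> (14.142,-14.142) [heading=315, move]
RT 45: heading 315 -> 270
RT 180: heading 270 -> 90
FD 17: (14.142,-14.142) -> (14.142,2.858) [heading=90, move]
BK 12: (14.142,2.858) -> (14.142,-9.142) [heading=90, move]
Final: pos=(14.142,-9.142), heading=90, 1 segment(s) drawn

Answer: 90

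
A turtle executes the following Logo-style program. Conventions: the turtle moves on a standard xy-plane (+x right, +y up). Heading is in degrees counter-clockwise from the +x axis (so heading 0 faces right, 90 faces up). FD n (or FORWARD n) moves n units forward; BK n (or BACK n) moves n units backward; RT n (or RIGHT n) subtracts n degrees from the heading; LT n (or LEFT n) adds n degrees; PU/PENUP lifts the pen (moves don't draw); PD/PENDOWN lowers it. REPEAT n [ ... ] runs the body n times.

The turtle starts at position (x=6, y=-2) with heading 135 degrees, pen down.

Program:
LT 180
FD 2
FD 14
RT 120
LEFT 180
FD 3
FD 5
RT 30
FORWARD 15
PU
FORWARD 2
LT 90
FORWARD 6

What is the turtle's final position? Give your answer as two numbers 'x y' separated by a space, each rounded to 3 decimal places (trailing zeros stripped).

Executing turtle program step by step:
Start: pos=(6,-2), heading=135, pen down
LT 180: heading 135 -> 315
FD 2: (6,-2) -> (7.414,-3.414) [heading=315, draw]
FD 14: (7.414,-3.414) -> (17.314,-13.314) [heading=315, draw]
RT 120: heading 315 -> 195
LT 180: heading 195 -> 15
FD 3: (17.314,-13.314) -> (20.211,-12.537) [heading=15, draw]
FD 5: (20.211,-12.537) -> (25.041,-11.243) [heading=15, draw]
RT 30: heading 15 -> 345
FD 15: (25.041,-11.243) -> (39.53,-15.125) [heading=345, draw]
PU: pen up
FD 2: (39.53,-15.125) -> (41.462,-15.643) [heading=345, move]
LT 90: heading 345 -> 75
FD 6: (41.462,-15.643) -> (43.015,-9.848) [heading=75, move]
Final: pos=(43.015,-9.848), heading=75, 5 segment(s) drawn

Answer: 43.015 -9.848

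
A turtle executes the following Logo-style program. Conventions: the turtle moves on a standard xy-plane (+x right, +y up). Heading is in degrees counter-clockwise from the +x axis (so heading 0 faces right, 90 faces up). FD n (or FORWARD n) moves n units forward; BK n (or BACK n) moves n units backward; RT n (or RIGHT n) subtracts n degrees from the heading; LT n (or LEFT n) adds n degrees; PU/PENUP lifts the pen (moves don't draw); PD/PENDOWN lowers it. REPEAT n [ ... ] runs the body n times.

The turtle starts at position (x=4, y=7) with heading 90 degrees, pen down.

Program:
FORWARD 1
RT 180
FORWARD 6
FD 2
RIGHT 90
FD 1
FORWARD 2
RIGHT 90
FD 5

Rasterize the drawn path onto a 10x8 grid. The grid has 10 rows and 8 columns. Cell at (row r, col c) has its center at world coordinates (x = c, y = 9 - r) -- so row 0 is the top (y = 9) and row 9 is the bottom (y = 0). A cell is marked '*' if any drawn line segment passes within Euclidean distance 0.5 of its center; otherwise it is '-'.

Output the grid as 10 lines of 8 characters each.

Answer: --------
----*---
----*---
----*---
-*--*---
-*--*---
-*--*---
-*--*---
-*--*---
-****---

Derivation:
Segment 0: (4,7) -> (4,8)
Segment 1: (4,8) -> (4,2)
Segment 2: (4,2) -> (4,0)
Segment 3: (4,0) -> (3,-0)
Segment 4: (3,-0) -> (1,-0)
Segment 5: (1,-0) -> (1,5)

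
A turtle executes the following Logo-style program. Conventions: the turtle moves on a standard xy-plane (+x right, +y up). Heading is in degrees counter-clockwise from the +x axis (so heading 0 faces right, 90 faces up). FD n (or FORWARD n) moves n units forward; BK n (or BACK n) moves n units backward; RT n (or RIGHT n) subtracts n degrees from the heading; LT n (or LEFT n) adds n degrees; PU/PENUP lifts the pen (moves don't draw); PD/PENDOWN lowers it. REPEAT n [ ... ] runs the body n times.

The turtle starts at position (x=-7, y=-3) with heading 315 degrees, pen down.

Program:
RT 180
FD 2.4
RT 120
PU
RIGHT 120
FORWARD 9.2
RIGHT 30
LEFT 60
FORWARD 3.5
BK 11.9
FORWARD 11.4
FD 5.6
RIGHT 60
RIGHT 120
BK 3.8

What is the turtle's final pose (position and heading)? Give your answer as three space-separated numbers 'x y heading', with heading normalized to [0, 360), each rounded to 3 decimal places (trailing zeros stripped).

Executing turtle program step by step:
Start: pos=(-7,-3), heading=315, pen down
RT 180: heading 315 -> 135
FD 2.4: (-7,-3) -> (-8.697,-1.303) [heading=135, draw]
RT 120: heading 135 -> 15
PU: pen up
RT 120: heading 15 -> 255
FD 9.2: (-8.697,-1.303) -> (-11.078,-10.189) [heading=255, move]
RT 30: heading 255 -> 225
LT 60: heading 225 -> 285
FD 3.5: (-11.078,-10.189) -> (-10.172,-13.57) [heading=285, move]
BK 11.9: (-10.172,-13.57) -> (-13.252,-2.076) [heading=285, move]
FD 11.4: (-13.252,-2.076) -> (-10.302,-13.087) [heading=285, move]
FD 5.6: (-10.302,-13.087) -> (-8.852,-18.496) [heading=285, move]
RT 60: heading 285 -> 225
RT 120: heading 225 -> 105
BK 3.8: (-8.852,-18.496) -> (-7.869,-22.167) [heading=105, move]
Final: pos=(-7.869,-22.167), heading=105, 1 segment(s) drawn

Answer: -7.869 -22.167 105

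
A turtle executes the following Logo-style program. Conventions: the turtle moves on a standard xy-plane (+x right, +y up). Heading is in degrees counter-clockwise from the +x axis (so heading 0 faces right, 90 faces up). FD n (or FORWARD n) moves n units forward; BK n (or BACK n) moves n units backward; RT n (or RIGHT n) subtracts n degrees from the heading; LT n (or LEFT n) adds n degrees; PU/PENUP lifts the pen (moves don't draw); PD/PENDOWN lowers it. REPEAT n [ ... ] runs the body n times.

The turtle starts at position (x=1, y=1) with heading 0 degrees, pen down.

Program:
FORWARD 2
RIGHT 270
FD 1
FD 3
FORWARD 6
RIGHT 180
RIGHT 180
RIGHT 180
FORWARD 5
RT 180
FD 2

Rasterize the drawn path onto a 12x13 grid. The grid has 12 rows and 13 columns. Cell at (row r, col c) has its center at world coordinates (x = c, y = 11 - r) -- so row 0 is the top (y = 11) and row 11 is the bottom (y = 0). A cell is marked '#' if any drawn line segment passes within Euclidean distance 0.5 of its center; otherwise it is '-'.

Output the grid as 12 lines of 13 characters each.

Answer: ---#---------
---#---------
---#---------
---#---------
---#---------
---#---------
---#---------
---#---------
---#---------
---#---------
-###---------
-------------

Derivation:
Segment 0: (1,1) -> (3,1)
Segment 1: (3,1) -> (3,2)
Segment 2: (3,2) -> (3,5)
Segment 3: (3,5) -> (3,11)
Segment 4: (3,11) -> (3,6)
Segment 5: (3,6) -> (3,8)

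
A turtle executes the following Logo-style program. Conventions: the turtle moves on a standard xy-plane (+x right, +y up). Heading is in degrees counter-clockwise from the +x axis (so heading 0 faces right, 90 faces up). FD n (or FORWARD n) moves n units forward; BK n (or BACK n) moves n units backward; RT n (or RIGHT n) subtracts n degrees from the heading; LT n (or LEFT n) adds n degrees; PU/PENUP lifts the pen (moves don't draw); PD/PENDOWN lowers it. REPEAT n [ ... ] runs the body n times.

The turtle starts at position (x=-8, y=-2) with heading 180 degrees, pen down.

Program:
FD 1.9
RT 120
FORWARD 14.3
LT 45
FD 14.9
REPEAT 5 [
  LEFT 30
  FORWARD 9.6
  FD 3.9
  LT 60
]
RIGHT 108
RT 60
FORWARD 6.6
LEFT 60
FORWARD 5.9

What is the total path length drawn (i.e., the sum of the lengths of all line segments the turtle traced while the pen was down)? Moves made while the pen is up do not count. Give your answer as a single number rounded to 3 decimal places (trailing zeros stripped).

Answer: 111.1

Derivation:
Executing turtle program step by step:
Start: pos=(-8,-2), heading=180, pen down
FD 1.9: (-8,-2) -> (-9.9,-2) [heading=180, draw]
RT 120: heading 180 -> 60
FD 14.3: (-9.9,-2) -> (-2.75,10.384) [heading=60, draw]
LT 45: heading 60 -> 105
FD 14.9: (-2.75,10.384) -> (-6.606,24.776) [heading=105, draw]
REPEAT 5 [
  -- iteration 1/5 --
  LT 30: heading 105 -> 135
  FD 9.6: (-6.606,24.776) -> (-13.395,31.565) [heading=135, draw]
  FD 3.9: (-13.395,31.565) -> (-16.152,34.322) [heading=135, draw]
  LT 60: heading 135 -> 195
  -- iteration 2/5 --
  LT 30: heading 195 -> 225
  FD 9.6: (-16.152,34.322) -> (-22.941,27.534) [heading=225, draw]
  FD 3.9: (-22.941,27.534) -> (-25.698,24.776) [heading=225, draw]
  LT 60: heading 225 -> 285
  -- iteration 3/5 --
  LT 30: heading 285 -> 315
  FD 9.6: (-25.698,24.776) -> (-18.91,17.988) [heading=315, draw]
  FD 3.9: (-18.91,17.988) -> (-16.152,15.231) [heading=315, draw]
  LT 60: heading 315 -> 15
  -- iteration 4/5 --
  LT 30: heading 15 -> 45
  FD 9.6: (-16.152,15.231) -> (-9.364,22.019) [heading=45, draw]
  FD 3.9: (-9.364,22.019) -> (-6.606,24.776) [heading=45, draw]
  LT 60: heading 45 -> 105
  -- iteration 5/5 --
  LT 30: heading 105 -> 135
  FD 9.6: (-6.606,24.776) -> (-13.395,31.565) [heading=135, draw]
  FD 3.9: (-13.395,31.565) -> (-16.152,34.322) [heading=135, draw]
  LT 60: heading 135 -> 195
]
RT 108: heading 195 -> 87
RT 60: heading 87 -> 27
FD 6.6: (-16.152,34.322) -> (-10.272,37.319) [heading=27, draw]
LT 60: heading 27 -> 87
FD 5.9: (-10.272,37.319) -> (-9.963,43.211) [heading=87, draw]
Final: pos=(-9.963,43.211), heading=87, 15 segment(s) drawn

Segment lengths:
  seg 1: (-8,-2) -> (-9.9,-2), length = 1.9
  seg 2: (-9.9,-2) -> (-2.75,10.384), length = 14.3
  seg 3: (-2.75,10.384) -> (-6.606,24.776), length = 14.9
  seg 4: (-6.606,24.776) -> (-13.395,31.565), length = 9.6
  seg 5: (-13.395,31.565) -> (-16.152,34.322), length = 3.9
  seg 6: (-16.152,34.322) -> (-22.941,27.534), length = 9.6
  seg 7: (-22.941,27.534) -> (-25.698,24.776), length = 3.9
  seg 8: (-25.698,24.776) -> (-18.91,17.988), length = 9.6
  seg 9: (-18.91,17.988) -> (-16.152,15.231), length = 3.9
  seg 10: (-16.152,15.231) -> (-9.364,22.019), length = 9.6
  seg 11: (-9.364,22.019) -> (-6.606,24.776), length = 3.9
  seg 12: (-6.606,24.776) -> (-13.395,31.565), length = 9.6
  seg 13: (-13.395,31.565) -> (-16.152,34.322), length = 3.9
  seg 14: (-16.152,34.322) -> (-10.272,37.319), length = 6.6
  seg 15: (-10.272,37.319) -> (-9.963,43.211), length = 5.9
Total = 111.1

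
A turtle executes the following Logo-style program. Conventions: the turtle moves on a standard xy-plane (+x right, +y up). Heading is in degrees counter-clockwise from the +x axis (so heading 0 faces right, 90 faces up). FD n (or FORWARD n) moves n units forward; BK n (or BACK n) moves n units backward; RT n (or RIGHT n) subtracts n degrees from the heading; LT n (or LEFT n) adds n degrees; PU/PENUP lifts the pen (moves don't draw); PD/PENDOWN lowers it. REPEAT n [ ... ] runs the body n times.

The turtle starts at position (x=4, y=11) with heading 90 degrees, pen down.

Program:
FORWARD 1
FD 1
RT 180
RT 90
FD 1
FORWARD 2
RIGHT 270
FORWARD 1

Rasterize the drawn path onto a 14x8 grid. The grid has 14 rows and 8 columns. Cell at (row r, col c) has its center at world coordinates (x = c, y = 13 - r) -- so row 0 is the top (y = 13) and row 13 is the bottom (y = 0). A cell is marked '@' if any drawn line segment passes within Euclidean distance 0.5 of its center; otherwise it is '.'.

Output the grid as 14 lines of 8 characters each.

Segment 0: (4,11) -> (4,12)
Segment 1: (4,12) -> (4,13)
Segment 2: (4,13) -> (3,13)
Segment 3: (3,13) -> (1,13)
Segment 4: (1,13) -> (1,12)

Answer: .@@@@...
.@..@...
....@...
........
........
........
........
........
........
........
........
........
........
........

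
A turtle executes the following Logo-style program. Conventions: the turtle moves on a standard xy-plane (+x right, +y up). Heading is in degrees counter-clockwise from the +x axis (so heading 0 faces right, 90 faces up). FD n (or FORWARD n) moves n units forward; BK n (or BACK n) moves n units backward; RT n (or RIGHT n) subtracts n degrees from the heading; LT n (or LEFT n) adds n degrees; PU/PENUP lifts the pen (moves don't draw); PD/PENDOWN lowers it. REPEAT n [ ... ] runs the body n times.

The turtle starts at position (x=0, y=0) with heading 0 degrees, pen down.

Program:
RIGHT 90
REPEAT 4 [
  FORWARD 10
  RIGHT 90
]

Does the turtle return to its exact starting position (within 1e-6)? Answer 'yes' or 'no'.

Answer: yes

Derivation:
Executing turtle program step by step:
Start: pos=(0,0), heading=0, pen down
RT 90: heading 0 -> 270
REPEAT 4 [
  -- iteration 1/4 --
  FD 10: (0,0) -> (0,-10) [heading=270, draw]
  RT 90: heading 270 -> 180
  -- iteration 2/4 --
  FD 10: (0,-10) -> (-10,-10) [heading=180, draw]
  RT 90: heading 180 -> 90
  -- iteration 3/4 --
  FD 10: (-10,-10) -> (-10,0) [heading=90, draw]
  RT 90: heading 90 -> 0
  -- iteration 4/4 --
  FD 10: (-10,0) -> (0,0) [heading=0, draw]
  RT 90: heading 0 -> 270
]
Final: pos=(0,0), heading=270, 4 segment(s) drawn

Start position: (0, 0)
Final position: (0, 0)
Distance = 0; < 1e-6 -> CLOSED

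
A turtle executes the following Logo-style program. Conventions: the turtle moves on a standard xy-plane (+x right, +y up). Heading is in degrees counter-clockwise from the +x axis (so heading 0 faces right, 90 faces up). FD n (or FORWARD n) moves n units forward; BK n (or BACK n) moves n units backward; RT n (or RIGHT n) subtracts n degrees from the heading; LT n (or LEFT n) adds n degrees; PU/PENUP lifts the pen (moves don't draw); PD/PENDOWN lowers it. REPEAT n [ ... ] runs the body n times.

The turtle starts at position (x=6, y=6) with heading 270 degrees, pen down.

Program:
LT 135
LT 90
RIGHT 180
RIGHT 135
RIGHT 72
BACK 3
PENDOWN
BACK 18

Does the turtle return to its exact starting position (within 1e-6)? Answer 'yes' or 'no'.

Executing turtle program step by step:
Start: pos=(6,6), heading=270, pen down
LT 135: heading 270 -> 45
LT 90: heading 45 -> 135
RT 180: heading 135 -> 315
RT 135: heading 315 -> 180
RT 72: heading 180 -> 108
BK 3: (6,6) -> (6.927,3.147) [heading=108, draw]
PD: pen down
BK 18: (6.927,3.147) -> (12.489,-13.972) [heading=108, draw]
Final: pos=(12.489,-13.972), heading=108, 2 segment(s) drawn

Start position: (6, 6)
Final position: (12.489, -13.972)
Distance = 21; >= 1e-6 -> NOT closed

Answer: no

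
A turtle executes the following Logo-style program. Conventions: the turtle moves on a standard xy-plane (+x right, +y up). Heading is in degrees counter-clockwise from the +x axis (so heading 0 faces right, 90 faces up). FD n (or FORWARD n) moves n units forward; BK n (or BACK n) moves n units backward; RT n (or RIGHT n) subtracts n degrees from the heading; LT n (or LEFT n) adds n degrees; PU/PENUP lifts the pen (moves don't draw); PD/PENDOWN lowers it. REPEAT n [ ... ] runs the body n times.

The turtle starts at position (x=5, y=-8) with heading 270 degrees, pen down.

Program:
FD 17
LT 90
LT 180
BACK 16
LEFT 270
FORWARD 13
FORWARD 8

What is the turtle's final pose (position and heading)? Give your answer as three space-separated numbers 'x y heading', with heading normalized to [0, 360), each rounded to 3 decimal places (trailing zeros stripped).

Answer: 21 -4 90

Derivation:
Executing turtle program step by step:
Start: pos=(5,-8), heading=270, pen down
FD 17: (5,-8) -> (5,-25) [heading=270, draw]
LT 90: heading 270 -> 0
LT 180: heading 0 -> 180
BK 16: (5,-25) -> (21,-25) [heading=180, draw]
LT 270: heading 180 -> 90
FD 13: (21,-25) -> (21,-12) [heading=90, draw]
FD 8: (21,-12) -> (21,-4) [heading=90, draw]
Final: pos=(21,-4), heading=90, 4 segment(s) drawn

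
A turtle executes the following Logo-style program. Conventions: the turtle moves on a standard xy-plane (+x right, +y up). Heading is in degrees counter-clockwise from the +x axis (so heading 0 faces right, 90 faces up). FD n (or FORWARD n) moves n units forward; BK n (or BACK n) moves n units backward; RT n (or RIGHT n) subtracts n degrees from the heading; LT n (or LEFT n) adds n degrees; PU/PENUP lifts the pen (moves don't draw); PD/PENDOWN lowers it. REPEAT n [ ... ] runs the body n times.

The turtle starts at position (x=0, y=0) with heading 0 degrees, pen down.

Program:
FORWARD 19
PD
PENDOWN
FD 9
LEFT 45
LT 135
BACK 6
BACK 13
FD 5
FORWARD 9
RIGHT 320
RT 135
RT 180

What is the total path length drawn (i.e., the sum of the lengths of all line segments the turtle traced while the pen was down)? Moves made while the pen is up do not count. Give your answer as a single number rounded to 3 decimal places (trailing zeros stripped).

Executing turtle program step by step:
Start: pos=(0,0), heading=0, pen down
FD 19: (0,0) -> (19,0) [heading=0, draw]
PD: pen down
PD: pen down
FD 9: (19,0) -> (28,0) [heading=0, draw]
LT 45: heading 0 -> 45
LT 135: heading 45 -> 180
BK 6: (28,0) -> (34,0) [heading=180, draw]
BK 13: (34,0) -> (47,0) [heading=180, draw]
FD 5: (47,0) -> (42,0) [heading=180, draw]
FD 9: (42,0) -> (33,0) [heading=180, draw]
RT 320: heading 180 -> 220
RT 135: heading 220 -> 85
RT 180: heading 85 -> 265
Final: pos=(33,0), heading=265, 6 segment(s) drawn

Segment lengths:
  seg 1: (0,0) -> (19,0), length = 19
  seg 2: (19,0) -> (28,0), length = 9
  seg 3: (28,0) -> (34,0), length = 6
  seg 4: (34,0) -> (47,0), length = 13
  seg 5: (47,0) -> (42,0), length = 5
  seg 6: (42,0) -> (33,0), length = 9
Total = 61

Answer: 61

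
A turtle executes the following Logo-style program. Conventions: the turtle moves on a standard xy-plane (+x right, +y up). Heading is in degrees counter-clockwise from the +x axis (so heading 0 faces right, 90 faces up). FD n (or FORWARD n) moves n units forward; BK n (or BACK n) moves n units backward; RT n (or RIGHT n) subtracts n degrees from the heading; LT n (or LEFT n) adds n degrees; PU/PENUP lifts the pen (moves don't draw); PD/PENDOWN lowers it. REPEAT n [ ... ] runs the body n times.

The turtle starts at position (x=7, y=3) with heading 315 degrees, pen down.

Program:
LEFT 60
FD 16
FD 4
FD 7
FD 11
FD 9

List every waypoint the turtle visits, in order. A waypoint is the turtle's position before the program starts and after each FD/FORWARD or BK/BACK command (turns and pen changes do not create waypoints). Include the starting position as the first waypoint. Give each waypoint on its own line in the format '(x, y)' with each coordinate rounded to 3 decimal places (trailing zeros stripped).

Answer: (7, 3)
(22.455, 7.141)
(26.319, 8.176)
(33.08, 9.988)
(43.705, 12.835)
(52.399, 15.164)

Derivation:
Executing turtle program step by step:
Start: pos=(7,3), heading=315, pen down
LT 60: heading 315 -> 15
FD 16: (7,3) -> (22.455,7.141) [heading=15, draw]
FD 4: (22.455,7.141) -> (26.319,8.176) [heading=15, draw]
FD 7: (26.319,8.176) -> (33.08,9.988) [heading=15, draw]
FD 11: (33.08,9.988) -> (43.705,12.835) [heading=15, draw]
FD 9: (43.705,12.835) -> (52.399,15.164) [heading=15, draw]
Final: pos=(52.399,15.164), heading=15, 5 segment(s) drawn
Waypoints (6 total):
(7, 3)
(22.455, 7.141)
(26.319, 8.176)
(33.08, 9.988)
(43.705, 12.835)
(52.399, 15.164)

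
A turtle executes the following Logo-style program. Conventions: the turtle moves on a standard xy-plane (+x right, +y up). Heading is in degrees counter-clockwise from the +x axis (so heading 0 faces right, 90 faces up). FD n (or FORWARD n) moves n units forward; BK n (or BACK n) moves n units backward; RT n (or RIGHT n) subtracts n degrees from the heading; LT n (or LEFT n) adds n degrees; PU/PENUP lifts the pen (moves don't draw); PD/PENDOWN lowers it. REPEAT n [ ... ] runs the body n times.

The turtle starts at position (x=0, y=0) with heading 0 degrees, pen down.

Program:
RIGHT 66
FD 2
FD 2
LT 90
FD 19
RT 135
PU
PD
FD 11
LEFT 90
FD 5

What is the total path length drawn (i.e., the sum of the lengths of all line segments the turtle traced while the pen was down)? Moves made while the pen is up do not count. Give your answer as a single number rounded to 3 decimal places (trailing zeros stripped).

Answer: 39

Derivation:
Executing turtle program step by step:
Start: pos=(0,0), heading=0, pen down
RT 66: heading 0 -> 294
FD 2: (0,0) -> (0.813,-1.827) [heading=294, draw]
FD 2: (0.813,-1.827) -> (1.627,-3.654) [heading=294, draw]
LT 90: heading 294 -> 24
FD 19: (1.627,-3.654) -> (18.984,4.074) [heading=24, draw]
RT 135: heading 24 -> 249
PU: pen up
PD: pen down
FD 11: (18.984,4.074) -> (15.042,-6.196) [heading=249, draw]
LT 90: heading 249 -> 339
FD 5: (15.042,-6.196) -> (19.71,-7.987) [heading=339, draw]
Final: pos=(19.71,-7.987), heading=339, 5 segment(s) drawn

Segment lengths:
  seg 1: (0,0) -> (0.813,-1.827), length = 2
  seg 2: (0.813,-1.827) -> (1.627,-3.654), length = 2
  seg 3: (1.627,-3.654) -> (18.984,4.074), length = 19
  seg 4: (18.984,4.074) -> (15.042,-6.196), length = 11
  seg 5: (15.042,-6.196) -> (19.71,-7.987), length = 5
Total = 39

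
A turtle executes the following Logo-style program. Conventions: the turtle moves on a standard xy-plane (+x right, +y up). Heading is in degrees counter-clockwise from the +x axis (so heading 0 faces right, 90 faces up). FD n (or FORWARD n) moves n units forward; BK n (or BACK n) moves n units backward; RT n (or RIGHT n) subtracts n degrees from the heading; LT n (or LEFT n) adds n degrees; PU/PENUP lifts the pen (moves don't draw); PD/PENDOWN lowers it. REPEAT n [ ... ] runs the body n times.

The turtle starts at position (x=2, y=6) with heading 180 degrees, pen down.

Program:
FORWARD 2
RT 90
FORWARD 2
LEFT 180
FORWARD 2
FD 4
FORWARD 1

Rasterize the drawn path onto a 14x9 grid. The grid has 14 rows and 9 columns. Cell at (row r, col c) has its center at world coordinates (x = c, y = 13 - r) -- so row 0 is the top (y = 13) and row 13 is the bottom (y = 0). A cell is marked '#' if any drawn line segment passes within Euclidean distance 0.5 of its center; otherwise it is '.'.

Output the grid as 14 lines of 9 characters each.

Answer: .........
.........
.........
.........
.........
#........
#........
###......
#........
#........
#........
#........
#........
.........

Derivation:
Segment 0: (2,6) -> (0,6)
Segment 1: (0,6) -> (0,8)
Segment 2: (0,8) -> (-0,6)
Segment 3: (-0,6) -> (-0,2)
Segment 4: (-0,2) -> (-0,1)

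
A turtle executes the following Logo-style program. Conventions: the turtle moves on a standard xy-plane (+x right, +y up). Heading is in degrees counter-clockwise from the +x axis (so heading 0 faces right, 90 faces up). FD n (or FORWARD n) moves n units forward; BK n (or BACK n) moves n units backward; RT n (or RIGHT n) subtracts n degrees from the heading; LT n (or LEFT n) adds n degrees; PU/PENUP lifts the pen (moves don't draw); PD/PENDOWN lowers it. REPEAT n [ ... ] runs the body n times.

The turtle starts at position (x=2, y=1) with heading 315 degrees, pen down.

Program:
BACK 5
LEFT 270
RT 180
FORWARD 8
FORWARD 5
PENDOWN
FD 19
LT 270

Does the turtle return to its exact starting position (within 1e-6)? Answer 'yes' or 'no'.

Executing turtle program step by step:
Start: pos=(2,1), heading=315, pen down
BK 5: (2,1) -> (-1.536,4.536) [heading=315, draw]
LT 270: heading 315 -> 225
RT 180: heading 225 -> 45
FD 8: (-1.536,4.536) -> (4.121,10.192) [heading=45, draw]
FD 5: (4.121,10.192) -> (7.657,13.728) [heading=45, draw]
PD: pen down
FD 19: (7.657,13.728) -> (21.092,27.163) [heading=45, draw]
LT 270: heading 45 -> 315
Final: pos=(21.092,27.163), heading=315, 4 segment(s) drawn

Start position: (2, 1)
Final position: (21.092, 27.163)
Distance = 32.388; >= 1e-6 -> NOT closed

Answer: no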